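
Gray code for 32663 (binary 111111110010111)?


Binary: 111111110010111
Gray code: G = B XOR (B >> 1)
B >> 1 = 011111111001011
111111110010111 XOR 011111111001011:
  1 XOR 0 = 1
  1 XOR 1 = 0
  1 XOR 1 = 0
  1 XOR 1 = 0
  1 XOR 1 = 0
  1 XOR 1 = 0
  1 XOR 1 = 0
  1 XOR 1 = 0
  0 XOR 1 = 1
  0 XOR 0 = 0
  1 XOR 0 = 1
  0 XOR 1 = 1
  1 XOR 0 = 1
  1 XOR 1 = 0
  1 XOR 1 = 0
= 100000001011100


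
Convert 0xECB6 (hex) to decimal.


Positional values:
Position 0: 6 × 16^0 = 6 × 1 = 6
Position 1: B × 16^1 = 11 × 16 = 176
Position 2: C × 16^2 = 12 × 256 = 3072
Position 3: E × 16^3 = 14 × 4096 = 57344
Sum = 6 + 176 + 3072 + 57344
= 60598


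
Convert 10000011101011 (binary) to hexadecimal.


Group into 4-bit nibbles: 0010000011101011
  0010 = 2
  0000 = 0
  1110 = E
  1011 = B
= 0x20EB


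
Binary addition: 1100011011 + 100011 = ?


Align and add column by column (LSB to MSB, carry propagating):
  01100011011
+ 00000100011
  -----------
  col 0: 1 + 1 + 0 (carry in) = 2 → bit 0, carry out 1
  col 1: 1 + 1 + 1 (carry in) = 3 → bit 1, carry out 1
  col 2: 0 + 0 + 1 (carry in) = 1 → bit 1, carry out 0
  col 3: 1 + 0 + 0 (carry in) = 1 → bit 1, carry out 0
  col 4: 1 + 0 + 0 (carry in) = 1 → bit 1, carry out 0
  col 5: 0 + 1 + 0 (carry in) = 1 → bit 1, carry out 0
  col 6: 0 + 0 + 0 (carry in) = 0 → bit 0, carry out 0
  col 7: 0 + 0 + 0 (carry in) = 0 → bit 0, carry out 0
  col 8: 1 + 0 + 0 (carry in) = 1 → bit 1, carry out 0
  col 9: 1 + 0 + 0 (carry in) = 1 → bit 1, carry out 0
  col 10: 0 + 0 + 0 (carry in) = 0 → bit 0, carry out 0
Reading bits MSB→LSB: 01100111110
Strip leading zeros: 1100111110
= 1100111110


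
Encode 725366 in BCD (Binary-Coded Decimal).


Each digit → 4-bit binary:
  7 → 0111
  2 → 0010
  5 → 0101
  3 → 0011
  6 → 0110
  6 → 0110
= 0111 0010 0101 0011 0110 0110


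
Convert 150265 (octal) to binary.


Each octal digit → 3 binary bits:
  1 = 001
  5 = 101
  0 = 000
  2 = 010
  6 = 110
  5 = 101
Concatenate: 001 101 000 010 110 101
= 001101000010110101


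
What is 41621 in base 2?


Divide by 2 repeatedly:
41621 ÷ 2 = 20810 remainder 1
20810 ÷ 2 = 10405 remainder 0
10405 ÷ 2 = 5202 remainder 1
5202 ÷ 2 = 2601 remainder 0
2601 ÷ 2 = 1300 remainder 1
1300 ÷ 2 = 650 remainder 0
650 ÷ 2 = 325 remainder 0
325 ÷ 2 = 162 remainder 1
162 ÷ 2 = 81 remainder 0
81 ÷ 2 = 40 remainder 1
40 ÷ 2 = 20 remainder 0
20 ÷ 2 = 10 remainder 0
10 ÷ 2 = 5 remainder 0
5 ÷ 2 = 2 remainder 1
2 ÷ 2 = 1 remainder 0
1 ÷ 2 = 0 remainder 1
Reading remainders bottom-up:
= 1010001010010101


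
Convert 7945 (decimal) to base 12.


Divide by 12 repeatedly:
7945 ÷ 12 = 662 remainder 1
662 ÷ 12 = 55 remainder 2
55 ÷ 12 = 4 remainder 7
4 ÷ 12 = 0 remainder 4
Reading remainders bottom-up:
= 4721


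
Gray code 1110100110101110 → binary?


Gray code: 1110100110101110
MSB stays the same: 1
Each subsequent bit = prev_binary XOR current_gray:
  B[1] = 1 XOR 1 = 0
  B[2] = 0 XOR 1 = 1
  B[3] = 1 XOR 0 = 1
  B[4] = 1 XOR 1 = 0
  B[5] = 0 XOR 0 = 0
  B[6] = 0 XOR 0 = 0
  B[7] = 0 XOR 1 = 1
  B[8] = 1 XOR 1 = 0
  B[9] = 0 XOR 0 = 0
  B[10] = 0 XOR 1 = 1
  B[11] = 1 XOR 0 = 1
  B[12] = 1 XOR 1 = 0
  B[13] = 0 XOR 1 = 1
  B[14] = 1 XOR 1 = 0
  B[15] = 0 XOR 0 = 0
= 1011000100110100 (45364 decimal)


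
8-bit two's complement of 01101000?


Original: 01101000
Step 1 - Invert all bits: 10010111
Step 2 - Add 1: 10010111 + 1
= 10011000 (represents -104)


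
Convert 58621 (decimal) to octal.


Divide by 8 repeatedly:
58621 ÷ 8 = 7327 remainder 5
7327 ÷ 8 = 915 remainder 7
915 ÷ 8 = 114 remainder 3
114 ÷ 8 = 14 remainder 2
14 ÷ 8 = 1 remainder 6
1 ÷ 8 = 0 remainder 1
Reading remainders bottom-up:
= 0o162375


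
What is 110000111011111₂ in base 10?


Positional values:
Bit 0: 1 × 2^0 = 1
Bit 1: 1 × 2^1 = 2
Bit 2: 1 × 2^2 = 4
Bit 3: 1 × 2^3 = 8
Bit 4: 1 × 2^4 = 16
Bit 6: 1 × 2^6 = 64
Bit 7: 1 × 2^7 = 128
Bit 8: 1 × 2^8 = 256
Bit 13: 1 × 2^13 = 8192
Bit 14: 1 × 2^14 = 16384
Sum = 1 + 2 + 4 + 8 + 16 + 64 + 128 + 256 + 8192 + 16384
= 25055


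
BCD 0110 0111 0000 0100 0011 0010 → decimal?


Each 4-bit group → digit:
  0110 → 6
  0111 → 7
  0000 → 0
  0100 → 4
  0011 → 3
  0010 → 2
= 670432


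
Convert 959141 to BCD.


Each digit → 4-bit binary:
  9 → 1001
  5 → 0101
  9 → 1001
  1 → 0001
  4 → 0100
  1 → 0001
= 1001 0101 1001 0001 0100 0001


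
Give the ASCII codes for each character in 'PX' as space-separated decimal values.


String: 'PX'  (2 characters)
Per-character ASCII lookup:
  'P': uppercase starts at 65: 'P' = 65 + 15 = 80
  'X': uppercase starts at 65: 'X' = 65 + 23 = 88
= 80 88


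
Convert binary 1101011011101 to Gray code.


Binary: 1101011011101
Gray code: G = B XOR (B >> 1)
B >> 1 = 0110101101110
1101011011101 XOR 0110101101110:
  1 XOR 0 = 1
  1 XOR 1 = 0
  0 XOR 1 = 1
  1 XOR 0 = 1
  0 XOR 1 = 1
  1 XOR 0 = 1
  1 XOR 1 = 0
  0 XOR 1 = 1
  1 XOR 0 = 1
  1 XOR 1 = 0
  1 XOR 1 = 0
  0 XOR 1 = 1
  1 XOR 0 = 1
= 1011110110011


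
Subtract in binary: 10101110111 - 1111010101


Align and subtract column by column (LSB to MSB, borrowing when needed):
  10101110111
- 01111010101
  -----------
  col 0: (1 - 0 borrow-in) - 1 → 1 - 1 = 0, borrow out 0
  col 1: (1 - 0 borrow-in) - 0 → 1 - 0 = 1, borrow out 0
  col 2: (1 - 0 borrow-in) - 1 → 1 - 1 = 0, borrow out 0
  col 3: (0 - 0 borrow-in) - 0 → 0 - 0 = 0, borrow out 0
  col 4: (1 - 0 borrow-in) - 1 → 1 - 1 = 0, borrow out 0
  col 5: (1 - 0 borrow-in) - 0 → 1 - 0 = 1, borrow out 0
  col 6: (1 - 0 borrow-in) - 1 → 1 - 1 = 0, borrow out 0
  col 7: (0 - 0 borrow-in) - 1 → borrow from next column: (0+2) - 1 = 1, borrow out 1
  col 8: (1 - 1 borrow-in) - 1 → borrow from next column: (0+2) - 1 = 1, borrow out 1
  col 9: (0 - 1 borrow-in) - 1 → borrow from next column: (-1+2) - 1 = 0, borrow out 1
  col 10: (1 - 1 borrow-in) - 0 → 0 - 0 = 0, borrow out 0
Reading bits MSB→LSB: 00110100010
Strip leading zeros: 110100010
= 110100010


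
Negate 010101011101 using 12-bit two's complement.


Original: 010101011101
Step 1 - Invert all bits: 101010100010
Step 2 - Add 1: 101010100010 + 1
= 101010100011 (represents -1373)


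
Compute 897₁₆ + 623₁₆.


Align and add column by column (LSB to MSB, each column mod 16 with carry):
  0897
+ 0623
  ----
  col 0: 7(7) + 3(3) + 0 (carry in) = 10 → A(10), carry out 0
  col 1: 9(9) + 2(2) + 0 (carry in) = 11 → B(11), carry out 0
  col 2: 8(8) + 6(6) + 0 (carry in) = 14 → E(14), carry out 0
  col 3: 0(0) + 0(0) + 0 (carry in) = 0 → 0(0), carry out 0
Reading digits MSB→LSB: 0EBA
Strip leading zeros: EBA
= 0xEBA


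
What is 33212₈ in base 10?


Positional values:
Position 0: 2 × 8^0 = 2
Position 1: 1 × 8^1 = 8
Position 2: 2 × 8^2 = 128
Position 3: 3 × 8^3 = 1536
Position 4: 3 × 8^4 = 12288
Sum = 2 + 8 + 128 + 1536 + 12288
= 13962


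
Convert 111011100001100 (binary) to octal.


Group into 3-bit groups: 111011100001100
  111 = 7
  011 = 3
  100 = 4
  001 = 1
  100 = 4
= 0o73414


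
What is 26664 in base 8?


Divide by 8 repeatedly:
26664 ÷ 8 = 3333 remainder 0
3333 ÷ 8 = 416 remainder 5
416 ÷ 8 = 52 remainder 0
52 ÷ 8 = 6 remainder 4
6 ÷ 8 = 0 remainder 6
Reading remainders bottom-up:
= 0o64050


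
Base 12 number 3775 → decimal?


Positional values (base 12):
  5 × 12^0 = 5 × 1 = 5
  7 × 12^1 = 7 × 12 = 84
  7 × 12^2 = 7 × 144 = 1008
  3 × 12^3 = 3 × 1728 = 5184
Sum = 5 + 84 + 1008 + 5184
= 6281


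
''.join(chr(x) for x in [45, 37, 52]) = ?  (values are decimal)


Codes (decimal): 45 37 52
Per-code ASCII lookup:
  45  (special character) → '-'
  37  (special character) → '%'
  52  (range 48-57: digits, 52 - 48 = 4) → '4'
= '-%4'


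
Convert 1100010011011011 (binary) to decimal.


Positional values:
Bit 0: 1 × 2^0 = 1
Bit 1: 1 × 2^1 = 2
Bit 3: 1 × 2^3 = 8
Bit 4: 1 × 2^4 = 16
Bit 6: 1 × 2^6 = 64
Bit 7: 1 × 2^7 = 128
Bit 10: 1 × 2^10 = 1024
Bit 14: 1 × 2^14 = 16384
Bit 15: 1 × 2^15 = 32768
Sum = 1 + 2 + 8 + 16 + 64 + 128 + 1024 + 16384 + 32768
= 50395


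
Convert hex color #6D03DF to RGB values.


Hex: #6D03DF
R = 6D₁₆ = 109
G = 03₁₆ = 3
B = DF₁₆ = 223
= RGB(109, 3, 223)


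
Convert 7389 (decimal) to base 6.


Divide by 6 repeatedly:
7389 ÷ 6 = 1231 remainder 3
1231 ÷ 6 = 205 remainder 1
205 ÷ 6 = 34 remainder 1
34 ÷ 6 = 5 remainder 4
5 ÷ 6 = 0 remainder 5
Reading remainders bottom-up:
= 54113


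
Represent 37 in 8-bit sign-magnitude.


Sign bit: 0 (positive)
Magnitude: 37 = 0100101
= 00100101


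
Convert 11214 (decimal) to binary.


Divide by 2 repeatedly:
11214 ÷ 2 = 5607 remainder 0
5607 ÷ 2 = 2803 remainder 1
2803 ÷ 2 = 1401 remainder 1
1401 ÷ 2 = 700 remainder 1
700 ÷ 2 = 350 remainder 0
350 ÷ 2 = 175 remainder 0
175 ÷ 2 = 87 remainder 1
87 ÷ 2 = 43 remainder 1
43 ÷ 2 = 21 remainder 1
21 ÷ 2 = 10 remainder 1
10 ÷ 2 = 5 remainder 0
5 ÷ 2 = 2 remainder 1
2 ÷ 2 = 1 remainder 0
1 ÷ 2 = 0 remainder 1
Reading remainders bottom-up:
= 10101111001110


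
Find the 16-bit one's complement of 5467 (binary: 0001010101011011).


Original: 0001010101011011
Invert all bits:
  bit 0: 0 → 1
  bit 1: 0 → 1
  bit 2: 0 → 1
  bit 3: 1 → 0
  bit 4: 0 → 1
  bit 5: 1 → 0
  bit 6: 0 → 1
  bit 7: 1 → 0
  bit 8: 0 → 1
  bit 9: 1 → 0
  bit 10: 0 → 1
  bit 11: 1 → 0
  bit 12: 1 → 0
  bit 13: 0 → 1
  bit 14: 1 → 0
  bit 15: 1 → 0
= 1110101010100100


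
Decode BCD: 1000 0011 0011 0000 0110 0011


Each 4-bit group → digit:
  1000 → 8
  0011 → 3
  0011 → 3
  0000 → 0
  0110 → 6
  0011 → 3
= 833063


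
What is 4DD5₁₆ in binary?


Each hex digit → 4 binary bits:
  4 = 0100
  D = 1101
  D = 1101
  5 = 0101
Concatenate: 0100 1101 1101 0101
= 0100110111010101


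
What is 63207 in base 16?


Divide by 16 repeatedly:
63207 ÷ 16 = 3950 remainder 7 (7)
3950 ÷ 16 = 246 remainder 14 (E)
246 ÷ 16 = 15 remainder 6 (6)
15 ÷ 16 = 0 remainder 15 (F)
Reading remainders bottom-up:
= 0xF6E7


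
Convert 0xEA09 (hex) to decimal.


Positional values:
Position 0: 9 × 16^0 = 9 × 1 = 9
Position 1: 0 × 16^1 = 0 × 16 = 0
Position 2: A × 16^2 = 10 × 256 = 2560
Position 3: E × 16^3 = 14 × 4096 = 57344
Sum = 9 + 0 + 2560 + 57344
= 59913


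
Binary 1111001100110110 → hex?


Group into 4-bit nibbles: 1111001100110110
  1111 = F
  0011 = 3
  0011 = 3
  0110 = 6
= 0xF336


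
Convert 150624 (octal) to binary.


Each octal digit → 3 binary bits:
  1 = 001
  5 = 101
  0 = 000
  6 = 110
  2 = 010
  4 = 100
Concatenate: 001 101 000 110 010 100
= 001101000110010100


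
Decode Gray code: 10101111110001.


Gray code: 10101111110001
MSB stays the same: 1
Each subsequent bit = prev_binary XOR current_gray:
  B[1] = 1 XOR 0 = 1
  B[2] = 1 XOR 1 = 0
  B[3] = 0 XOR 0 = 0
  B[4] = 0 XOR 1 = 1
  B[5] = 1 XOR 1 = 0
  B[6] = 0 XOR 1 = 1
  B[7] = 1 XOR 1 = 0
  B[8] = 0 XOR 1 = 1
  B[9] = 1 XOR 1 = 0
  B[10] = 0 XOR 0 = 0
  B[11] = 0 XOR 0 = 0
  B[12] = 0 XOR 0 = 0
  B[13] = 0 XOR 1 = 1
= 11001010100001 (12961 decimal)


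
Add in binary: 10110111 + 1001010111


Align and add column by column (LSB to MSB, carry propagating):
  00010110111
+ 01001010111
  -----------
  col 0: 1 + 1 + 0 (carry in) = 2 → bit 0, carry out 1
  col 1: 1 + 1 + 1 (carry in) = 3 → bit 1, carry out 1
  col 2: 1 + 1 + 1 (carry in) = 3 → bit 1, carry out 1
  col 3: 0 + 0 + 1 (carry in) = 1 → bit 1, carry out 0
  col 4: 1 + 1 + 0 (carry in) = 2 → bit 0, carry out 1
  col 5: 1 + 0 + 1 (carry in) = 2 → bit 0, carry out 1
  col 6: 0 + 1 + 1 (carry in) = 2 → bit 0, carry out 1
  col 7: 1 + 0 + 1 (carry in) = 2 → bit 0, carry out 1
  col 8: 0 + 0 + 1 (carry in) = 1 → bit 1, carry out 0
  col 9: 0 + 1 + 0 (carry in) = 1 → bit 1, carry out 0
  col 10: 0 + 0 + 0 (carry in) = 0 → bit 0, carry out 0
Reading bits MSB→LSB: 01100001110
Strip leading zeros: 1100001110
= 1100001110


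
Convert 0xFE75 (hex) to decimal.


Positional values:
Position 0: 5 × 16^0 = 5 × 1 = 5
Position 1: 7 × 16^1 = 7 × 16 = 112
Position 2: E × 16^2 = 14 × 256 = 3584
Position 3: F × 16^3 = 15 × 4096 = 61440
Sum = 5 + 112 + 3584 + 61440
= 65141


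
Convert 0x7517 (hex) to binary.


Each hex digit → 4 binary bits:
  7 = 0111
  5 = 0101
  1 = 0001
  7 = 0111
Concatenate: 0111 0101 0001 0111
= 0111010100010111


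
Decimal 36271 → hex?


Divide by 16 repeatedly:
36271 ÷ 16 = 2266 remainder 15 (F)
2266 ÷ 16 = 141 remainder 10 (A)
141 ÷ 16 = 8 remainder 13 (D)
8 ÷ 16 = 0 remainder 8 (8)
Reading remainders bottom-up:
= 0x8DAF


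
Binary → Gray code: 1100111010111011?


Binary: 1100111010111011
Gray code: G = B XOR (B >> 1)
B >> 1 = 0110011101011101
1100111010111011 XOR 0110011101011101:
  1 XOR 0 = 1
  1 XOR 1 = 0
  0 XOR 1 = 1
  0 XOR 0 = 0
  1 XOR 0 = 1
  1 XOR 1 = 0
  1 XOR 1 = 0
  0 XOR 1 = 1
  1 XOR 0 = 1
  0 XOR 1 = 1
  1 XOR 0 = 1
  1 XOR 1 = 0
  1 XOR 1 = 0
  0 XOR 1 = 1
  1 XOR 0 = 1
  1 XOR 1 = 0
= 1010100111100110


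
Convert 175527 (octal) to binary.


Each octal digit → 3 binary bits:
  1 = 001
  7 = 111
  5 = 101
  5 = 101
  2 = 010
  7 = 111
Concatenate: 001 111 101 101 010 111
= 001111101101010111


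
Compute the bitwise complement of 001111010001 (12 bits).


Original: 001111010001
Invert all bits:
  bit 0: 0 → 1
  bit 1: 0 → 1
  bit 2: 1 → 0
  bit 3: 1 → 0
  bit 4: 1 → 0
  bit 5: 1 → 0
  bit 6: 0 → 1
  bit 7: 1 → 0
  bit 8: 0 → 1
  bit 9: 0 → 1
  bit 10: 0 → 1
  bit 11: 1 → 0
= 110000101110


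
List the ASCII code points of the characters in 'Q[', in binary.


String: 'Q['  (2 characters)
Per-character ASCII lookup:
  'Q': uppercase starts at 65: 'Q' = 65 + 16 = 81 → 1010001
  '[': special character: '[' = 91 → 1011011
= 1010001 1011011


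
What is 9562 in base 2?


Divide by 2 repeatedly:
9562 ÷ 2 = 4781 remainder 0
4781 ÷ 2 = 2390 remainder 1
2390 ÷ 2 = 1195 remainder 0
1195 ÷ 2 = 597 remainder 1
597 ÷ 2 = 298 remainder 1
298 ÷ 2 = 149 remainder 0
149 ÷ 2 = 74 remainder 1
74 ÷ 2 = 37 remainder 0
37 ÷ 2 = 18 remainder 1
18 ÷ 2 = 9 remainder 0
9 ÷ 2 = 4 remainder 1
4 ÷ 2 = 2 remainder 0
2 ÷ 2 = 1 remainder 0
1 ÷ 2 = 0 remainder 1
Reading remainders bottom-up:
= 10010101011010


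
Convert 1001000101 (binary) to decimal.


Positional values:
Bit 0: 1 × 2^0 = 1
Bit 2: 1 × 2^2 = 4
Bit 6: 1 × 2^6 = 64
Bit 9: 1 × 2^9 = 512
Sum = 1 + 4 + 64 + 512
= 581


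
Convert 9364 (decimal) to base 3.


Divide by 3 repeatedly:
9364 ÷ 3 = 3121 remainder 1
3121 ÷ 3 = 1040 remainder 1
1040 ÷ 3 = 346 remainder 2
346 ÷ 3 = 115 remainder 1
115 ÷ 3 = 38 remainder 1
38 ÷ 3 = 12 remainder 2
12 ÷ 3 = 4 remainder 0
4 ÷ 3 = 1 remainder 1
1 ÷ 3 = 0 remainder 1
Reading remainders bottom-up:
= 110211211


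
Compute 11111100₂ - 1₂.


Align and subtract column by column (LSB to MSB, borrowing when needed):
  11111100
- 00000001
  --------
  col 0: (0 - 0 borrow-in) - 1 → borrow from next column: (0+2) - 1 = 1, borrow out 1
  col 1: (0 - 1 borrow-in) - 0 → borrow from next column: (-1+2) - 0 = 1, borrow out 1
  col 2: (1 - 1 borrow-in) - 0 → 0 - 0 = 0, borrow out 0
  col 3: (1 - 0 borrow-in) - 0 → 1 - 0 = 1, borrow out 0
  col 4: (1 - 0 borrow-in) - 0 → 1 - 0 = 1, borrow out 0
  col 5: (1 - 0 borrow-in) - 0 → 1 - 0 = 1, borrow out 0
  col 6: (1 - 0 borrow-in) - 0 → 1 - 0 = 1, borrow out 0
  col 7: (1 - 0 borrow-in) - 0 → 1 - 0 = 1, borrow out 0
Reading bits MSB→LSB: 11111011
Strip leading zeros: 11111011
= 11111011


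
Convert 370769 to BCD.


Each digit → 4-bit binary:
  3 → 0011
  7 → 0111
  0 → 0000
  7 → 0111
  6 → 0110
  9 → 1001
= 0011 0111 0000 0111 0110 1001


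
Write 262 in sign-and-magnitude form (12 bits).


Sign bit: 0 (positive)
Magnitude: 262 = 00100000110
= 000100000110


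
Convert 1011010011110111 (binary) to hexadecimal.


Group into 4-bit nibbles: 1011010011110111
  1011 = B
  0100 = 4
  1111 = F
  0111 = 7
= 0xB4F7


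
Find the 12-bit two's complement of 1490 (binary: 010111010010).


Original: 010111010010
Step 1 - Invert all bits: 101000101101
Step 2 - Add 1: 101000101101 + 1
= 101000101110 (represents -1490)


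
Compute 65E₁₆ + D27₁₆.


Align and add column by column (LSB to MSB, each column mod 16 with carry):
  065E
+ 0D27
  ----
  col 0: E(14) + 7(7) + 0 (carry in) = 21 → 5(5), carry out 1
  col 1: 5(5) + 2(2) + 1 (carry in) = 8 → 8(8), carry out 0
  col 2: 6(6) + D(13) + 0 (carry in) = 19 → 3(3), carry out 1
  col 3: 0(0) + 0(0) + 1 (carry in) = 1 → 1(1), carry out 0
Reading digits MSB→LSB: 1385
Strip leading zeros: 1385
= 0x1385


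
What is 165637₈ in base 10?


Positional values:
Position 0: 7 × 8^0 = 7
Position 1: 3 × 8^1 = 24
Position 2: 6 × 8^2 = 384
Position 3: 5 × 8^3 = 2560
Position 4: 6 × 8^4 = 24576
Position 5: 1 × 8^5 = 32768
Sum = 7 + 24 + 384 + 2560 + 24576 + 32768
= 60319


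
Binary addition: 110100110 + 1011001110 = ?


Align and add column by column (LSB to MSB, carry propagating):
  00110100110
+ 01011001110
  -----------
  col 0: 0 + 0 + 0 (carry in) = 0 → bit 0, carry out 0
  col 1: 1 + 1 + 0 (carry in) = 2 → bit 0, carry out 1
  col 2: 1 + 1 + 1 (carry in) = 3 → bit 1, carry out 1
  col 3: 0 + 1 + 1 (carry in) = 2 → bit 0, carry out 1
  col 4: 0 + 0 + 1 (carry in) = 1 → bit 1, carry out 0
  col 5: 1 + 0 + 0 (carry in) = 1 → bit 1, carry out 0
  col 6: 0 + 1 + 0 (carry in) = 1 → bit 1, carry out 0
  col 7: 1 + 1 + 0 (carry in) = 2 → bit 0, carry out 1
  col 8: 1 + 0 + 1 (carry in) = 2 → bit 0, carry out 1
  col 9: 0 + 1 + 1 (carry in) = 2 → bit 0, carry out 1
  col 10: 0 + 0 + 1 (carry in) = 1 → bit 1, carry out 0
Reading bits MSB→LSB: 10001110100
Strip leading zeros: 10001110100
= 10001110100


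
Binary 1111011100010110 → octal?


Group into 3-bit groups: 001111011100010110
  001 = 1
  111 = 7
  011 = 3
  100 = 4
  010 = 2
  110 = 6
= 0o173426


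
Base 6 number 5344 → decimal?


Positional values (base 6):
  4 × 6^0 = 4 × 1 = 4
  4 × 6^1 = 4 × 6 = 24
  3 × 6^2 = 3 × 36 = 108
  5 × 6^3 = 5 × 216 = 1080
Sum = 4 + 24 + 108 + 1080
= 1216


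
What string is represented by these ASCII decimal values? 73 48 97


Codes (decimal): 73 48 97
Per-code ASCII lookup:
  73  (range 65-90: uppercase, 73 - 65 = 8) → 'I'
  48  (range 48-57: digits, 48 - 48 = 0) → '0'
  97  (range 97-122: lowercase, 97 - 97 = 0) → 'a'
= 'I0a'


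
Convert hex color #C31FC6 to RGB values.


Hex: #C31FC6
R = C3₁₆ = 195
G = 1F₁₆ = 31
B = C6₁₆ = 198
= RGB(195, 31, 198)


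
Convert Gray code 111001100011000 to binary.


Gray code: 111001100011000
MSB stays the same: 1
Each subsequent bit = prev_binary XOR current_gray:
  B[1] = 1 XOR 1 = 0
  B[2] = 0 XOR 1 = 1
  B[3] = 1 XOR 0 = 1
  B[4] = 1 XOR 0 = 1
  B[5] = 1 XOR 1 = 0
  B[6] = 0 XOR 1 = 1
  B[7] = 1 XOR 0 = 1
  B[8] = 1 XOR 0 = 1
  B[9] = 1 XOR 0 = 1
  B[10] = 1 XOR 1 = 0
  B[11] = 0 XOR 1 = 1
  B[12] = 1 XOR 0 = 1
  B[13] = 1 XOR 0 = 1
  B[14] = 1 XOR 0 = 1
= 101110111101111 (24047 decimal)


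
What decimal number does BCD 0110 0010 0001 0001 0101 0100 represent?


Each 4-bit group → digit:
  0110 → 6
  0010 → 2
  0001 → 1
  0001 → 1
  0101 → 5
  0100 → 4
= 621154


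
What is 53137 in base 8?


Divide by 8 repeatedly:
53137 ÷ 8 = 6642 remainder 1
6642 ÷ 8 = 830 remainder 2
830 ÷ 8 = 103 remainder 6
103 ÷ 8 = 12 remainder 7
12 ÷ 8 = 1 remainder 4
1 ÷ 8 = 0 remainder 1
Reading remainders bottom-up:
= 0o147621


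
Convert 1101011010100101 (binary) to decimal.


Positional values:
Bit 0: 1 × 2^0 = 1
Bit 2: 1 × 2^2 = 4
Bit 5: 1 × 2^5 = 32
Bit 7: 1 × 2^7 = 128
Bit 9: 1 × 2^9 = 512
Bit 10: 1 × 2^10 = 1024
Bit 12: 1 × 2^12 = 4096
Bit 14: 1 × 2^14 = 16384
Bit 15: 1 × 2^15 = 32768
Sum = 1 + 4 + 32 + 128 + 512 + 1024 + 4096 + 16384 + 32768
= 54949


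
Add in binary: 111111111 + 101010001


Align and add column by column (LSB to MSB, carry propagating):
  0111111111
+ 0101010001
  ----------
  col 0: 1 + 1 + 0 (carry in) = 2 → bit 0, carry out 1
  col 1: 1 + 0 + 1 (carry in) = 2 → bit 0, carry out 1
  col 2: 1 + 0 + 1 (carry in) = 2 → bit 0, carry out 1
  col 3: 1 + 0 + 1 (carry in) = 2 → bit 0, carry out 1
  col 4: 1 + 1 + 1 (carry in) = 3 → bit 1, carry out 1
  col 5: 1 + 0 + 1 (carry in) = 2 → bit 0, carry out 1
  col 6: 1 + 1 + 1 (carry in) = 3 → bit 1, carry out 1
  col 7: 1 + 0 + 1 (carry in) = 2 → bit 0, carry out 1
  col 8: 1 + 1 + 1 (carry in) = 3 → bit 1, carry out 1
  col 9: 0 + 0 + 1 (carry in) = 1 → bit 1, carry out 0
Reading bits MSB→LSB: 1101010000
Strip leading zeros: 1101010000
= 1101010000


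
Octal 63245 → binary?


Each octal digit → 3 binary bits:
  6 = 110
  3 = 011
  2 = 010
  4 = 100
  5 = 101
Concatenate: 110 011 010 100 101
= 110011010100101


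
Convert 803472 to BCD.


Each digit → 4-bit binary:
  8 → 1000
  0 → 0000
  3 → 0011
  4 → 0100
  7 → 0111
  2 → 0010
= 1000 0000 0011 0100 0111 0010


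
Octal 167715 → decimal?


Positional values:
Position 0: 5 × 8^0 = 5
Position 1: 1 × 8^1 = 8
Position 2: 7 × 8^2 = 448
Position 3: 7 × 8^3 = 3584
Position 4: 6 × 8^4 = 24576
Position 5: 1 × 8^5 = 32768
Sum = 5 + 8 + 448 + 3584 + 24576 + 32768
= 61389


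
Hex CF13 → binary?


Each hex digit → 4 binary bits:
  C = 1100
  F = 1111
  1 = 0001
  3 = 0011
Concatenate: 1100 1111 0001 0011
= 1100111100010011


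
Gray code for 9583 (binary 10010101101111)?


Binary: 10010101101111
Gray code: G = B XOR (B >> 1)
B >> 1 = 01001010110111
10010101101111 XOR 01001010110111:
  1 XOR 0 = 1
  0 XOR 1 = 1
  0 XOR 0 = 0
  1 XOR 0 = 1
  0 XOR 1 = 1
  1 XOR 0 = 1
  0 XOR 1 = 1
  1 XOR 0 = 1
  1 XOR 1 = 0
  0 XOR 1 = 1
  1 XOR 0 = 1
  1 XOR 1 = 0
  1 XOR 1 = 0
  1 XOR 1 = 0
= 11011111011000


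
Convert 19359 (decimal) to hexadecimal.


Divide by 16 repeatedly:
19359 ÷ 16 = 1209 remainder 15 (F)
1209 ÷ 16 = 75 remainder 9 (9)
75 ÷ 16 = 4 remainder 11 (B)
4 ÷ 16 = 0 remainder 4 (4)
Reading remainders bottom-up:
= 0x4B9F


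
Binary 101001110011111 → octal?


Group into 3-bit groups: 101001110011111
  101 = 5
  001 = 1
  110 = 6
  011 = 3
  111 = 7
= 0o51637


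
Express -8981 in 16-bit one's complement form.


Original: 0010001100010101
Invert all bits:
  bit 0: 0 → 1
  bit 1: 0 → 1
  bit 2: 1 → 0
  bit 3: 0 → 1
  bit 4: 0 → 1
  bit 5: 0 → 1
  bit 6: 1 → 0
  bit 7: 1 → 0
  bit 8: 0 → 1
  bit 9: 0 → 1
  bit 10: 0 → 1
  bit 11: 1 → 0
  bit 12: 0 → 1
  bit 13: 1 → 0
  bit 14: 0 → 1
  bit 15: 1 → 0
= 1101110011101010


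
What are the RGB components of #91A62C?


Hex: #91A62C
R = 91₁₆ = 145
G = A6₁₆ = 166
B = 2C₁₆ = 44
= RGB(145, 166, 44)


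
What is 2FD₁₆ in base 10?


Positional values:
Position 0: D × 16^0 = 13 × 1 = 13
Position 1: F × 16^1 = 15 × 16 = 240
Position 2: 2 × 16^2 = 2 × 256 = 512
Sum = 13 + 240 + 512
= 765


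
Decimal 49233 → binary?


Divide by 2 repeatedly:
49233 ÷ 2 = 24616 remainder 1
24616 ÷ 2 = 12308 remainder 0
12308 ÷ 2 = 6154 remainder 0
6154 ÷ 2 = 3077 remainder 0
3077 ÷ 2 = 1538 remainder 1
1538 ÷ 2 = 769 remainder 0
769 ÷ 2 = 384 remainder 1
384 ÷ 2 = 192 remainder 0
192 ÷ 2 = 96 remainder 0
96 ÷ 2 = 48 remainder 0
48 ÷ 2 = 24 remainder 0
24 ÷ 2 = 12 remainder 0
12 ÷ 2 = 6 remainder 0
6 ÷ 2 = 3 remainder 0
3 ÷ 2 = 1 remainder 1
1 ÷ 2 = 0 remainder 1
Reading remainders bottom-up:
= 1100000001010001


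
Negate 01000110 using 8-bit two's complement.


Original: 01000110
Step 1 - Invert all bits: 10111001
Step 2 - Add 1: 10111001 + 1
= 10111010 (represents -70)


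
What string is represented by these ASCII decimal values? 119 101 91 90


Codes (decimal): 119 101 91 90
Per-code ASCII lookup:
  119  (range 97-122: lowercase, 119 - 97 = 22) → 'w'
  101  (range 97-122: lowercase, 101 - 97 = 4) → 'e'
  91  (special character) → '['
  90  (range 65-90: uppercase, 90 - 65 = 25) → 'Z'
= 'we[Z'


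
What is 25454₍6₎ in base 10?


Positional values (base 6):
  4 × 6^0 = 4 × 1 = 4
  5 × 6^1 = 5 × 6 = 30
  4 × 6^2 = 4 × 36 = 144
  5 × 6^3 = 5 × 216 = 1080
  2 × 6^4 = 2 × 1296 = 2592
Sum = 4 + 30 + 144 + 1080 + 2592
= 3850


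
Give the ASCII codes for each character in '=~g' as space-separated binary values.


String: '=~g'  (3 characters)
Per-character ASCII lookup:
  '=': special character: '=' = 61 → 111101
  '~': special character: '~' = 126 → 1111110
  'g': lowercase starts at 97: 'g' = 97 + 6 = 103 → 1100111
= 111101 1111110 1100111


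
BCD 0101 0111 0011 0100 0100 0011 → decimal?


Each 4-bit group → digit:
  0101 → 5
  0111 → 7
  0011 → 3
  0100 → 4
  0100 → 4
  0011 → 3
= 573443


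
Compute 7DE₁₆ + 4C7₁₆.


Align and add column by column (LSB to MSB, each column mod 16 with carry):
  07DE
+ 04C7
  ----
  col 0: E(14) + 7(7) + 0 (carry in) = 21 → 5(5), carry out 1
  col 1: D(13) + C(12) + 1 (carry in) = 26 → A(10), carry out 1
  col 2: 7(7) + 4(4) + 1 (carry in) = 12 → C(12), carry out 0
  col 3: 0(0) + 0(0) + 0 (carry in) = 0 → 0(0), carry out 0
Reading digits MSB→LSB: 0CA5
Strip leading zeros: CA5
= 0xCA5


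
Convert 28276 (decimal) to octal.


Divide by 8 repeatedly:
28276 ÷ 8 = 3534 remainder 4
3534 ÷ 8 = 441 remainder 6
441 ÷ 8 = 55 remainder 1
55 ÷ 8 = 6 remainder 7
6 ÷ 8 = 0 remainder 6
Reading remainders bottom-up:
= 0o67164


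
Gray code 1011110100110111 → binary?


Gray code: 1011110100110111
MSB stays the same: 1
Each subsequent bit = prev_binary XOR current_gray:
  B[1] = 1 XOR 0 = 1
  B[2] = 1 XOR 1 = 0
  B[3] = 0 XOR 1 = 1
  B[4] = 1 XOR 1 = 0
  B[5] = 0 XOR 1 = 1
  B[6] = 1 XOR 0 = 1
  B[7] = 1 XOR 1 = 0
  B[8] = 0 XOR 0 = 0
  B[9] = 0 XOR 0 = 0
  B[10] = 0 XOR 1 = 1
  B[11] = 1 XOR 1 = 0
  B[12] = 0 XOR 0 = 0
  B[13] = 0 XOR 1 = 1
  B[14] = 1 XOR 1 = 0
  B[15] = 0 XOR 1 = 1
= 1101011000100101 (54821 decimal)


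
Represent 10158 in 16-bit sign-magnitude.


Sign bit: 0 (positive)
Magnitude: 10158 = 010011110101110
= 0010011110101110


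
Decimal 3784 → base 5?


Divide by 5 repeatedly:
3784 ÷ 5 = 756 remainder 4
756 ÷ 5 = 151 remainder 1
151 ÷ 5 = 30 remainder 1
30 ÷ 5 = 6 remainder 0
6 ÷ 5 = 1 remainder 1
1 ÷ 5 = 0 remainder 1
Reading remainders bottom-up:
= 110114


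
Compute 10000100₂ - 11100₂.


Align and subtract column by column (LSB to MSB, borrowing when needed):
  10000100
- 00011100
  --------
  col 0: (0 - 0 borrow-in) - 0 → 0 - 0 = 0, borrow out 0
  col 1: (0 - 0 borrow-in) - 0 → 0 - 0 = 0, borrow out 0
  col 2: (1 - 0 borrow-in) - 1 → 1 - 1 = 0, borrow out 0
  col 3: (0 - 0 borrow-in) - 1 → borrow from next column: (0+2) - 1 = 1, borrow out 1
  col 4: (0 - 1 borrow-in) - 1 → borrow from next column: (-1+2) - 1 = 0, borrow out 1
  col 5: (0 - 1 borrow-in) - 0 → borrow from next column: (-1+2) - 0 = 1, borrow out 1
  col 6: (0 - 1 borrow-in) - 0 → borrow from next column: (-1+2) - 0 = 1, borrow out 1
  col 7: (1 - 1 borrow-in) - 0 → 0 - 0 = 0, borrow out 0
Reading bits MSB→LSB: 01101000
Strip leading zeros: 1101000
= 1101000


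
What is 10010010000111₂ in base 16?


Group into 4-bit nibbles: 0010010010000111
  0010 = 2
  0100 = 4
  1000 = 8
  0111 = 7
= 0x2487


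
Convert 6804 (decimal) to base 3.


Divide by 3 repeatedly:
6804 ÷ 3 = 2268 remainder 0
2268 ÷ 3 = 756 remainder 0
756 ÷ 3 = 252 remainder 0
252 ÷ 3 = 84 remainder 0
84 ÷ 3 = 28 remainder 0
28 ÷ 3 = 9 remainder 1
9 ÷ 3 = 3 remainder 0
3 ÷ 3 = 1 remainder 0
1 ÷ 3 = 0 remainder 1
Reading remainders bottom-up:
= 100100000


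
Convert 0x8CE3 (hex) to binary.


Each hex digit → 4 binary bits:
  8 = 1000
  C = 1100
  E = 1110
  3 = 0011
Concatenate: 1000 1100 1110 0011
= 1000110011100011


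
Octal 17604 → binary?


Each octal digit → 3 binary bits:
  1 = 001
  7 = 111
  6 = 110
  0 = 000
  4 = 100
Concatenate: 001 111 110 000 100
= 001111110000100


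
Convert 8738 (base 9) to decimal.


Positional values (base 9):
  8 × 9^0 = 8 × 1 = 8
  3 × 9^1 = 3 × 9 = 27
  7 × 9^2 = 7 × 81 = 567
  8 × 9^3 = 8 × 729 = 5832
Sum = 8 + 27 + 567 + 5832
= 6434


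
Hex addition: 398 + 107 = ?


Align and add column by column (LSB to MSB, each column mod 16 with carry):
  0398
+ 0107
  ----
  col 0: 8(8) + 7(7) + 0 (carry in) = 15 → F(15), carry out 0
  col 1: 9(9) + 0(0) + 0 (carry in) = 9 → 9(9), carry out 0
  col 2: 3(3) + 1(1) + 0 (carry in) = 4 → 4(4), carry out 0
  col 3: 0(0) + 0(0) + 0 (carry in) = 0 → 0(0), carry out 0
Reading digits MSB→LSB: 049F
Strip leading zeros: 49F
= 0x49F


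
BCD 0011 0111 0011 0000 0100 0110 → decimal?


Each 4-bit group → digit:
  0011 → 3
  0111 → 7
  0011 → 3
  0000 → 0
  0100 → 4
  0110 → 6
= 373046


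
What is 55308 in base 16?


Divide by 16 repeatedly:
55308 ÷ 16 = 3456 remainder 12 (C)
3456 ÷ 16 = 216 remainder 0 (0)
216 ÷ 16 = 13 remainder 8 (8)
13 ÷ 16 = 0 remainder 13 (D)
Reading remainders bottom-up:
= 0xD80C


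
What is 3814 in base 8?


Divide by 8 repeatedly:
3814 ÷ 8 = 476 remainder 6
476 ÷ 8 = 59 remainder 4
59 ÷ 8 = 7 remainder 3
7 ÷ 8 = 0 remainder 7
Reading remainders bottom-up:
= 0o7346


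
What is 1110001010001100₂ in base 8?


Group into 3-bit groups: 001110001010001100
  001 = 1
  110 = 6
  001 = 1
  010 = 2
  001 = 1
  100 = 4
= 0o161214


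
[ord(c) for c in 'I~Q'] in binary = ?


String: 'I~Q'  (3 characters)
Per-character ASCII lookup:
  'I': uppercase starts at 65: 'I' = 65 + 8 = 73 → 1001001
  '~': special character: '~' = 126 → 1111110
  'Q': uppercase starts at 65: 'Q' = 65 + 16 = 81 → 1010001
= 1001001 1111110 1010001


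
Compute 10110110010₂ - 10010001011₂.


Align and subtract column by column (LSB to MSB, borrowing when needed):
  10110110010
- 10010001011
  -----------
  col 0: (0 - 0 borrow-in) - 1 → borrow from next column: (0+2) - 1 = 1, borrow out 1
  col 1: (1 - 1 borrow-in) - 1 → borrow from next column: (0+2) - 1 = 1, borrow out 1
  col 2: (0 - 1 borrow-in) - 0 → borrow from next column: (-1+2) - 0 = 1, borrow out 1
  col 3: (0 - 1 borrow-in) - 1 → borrow from next column: (-1+2) - 1 = 0, borrow out 1
  col 4: (1 - 1 borrow-in) - 0 → 0 - 0 = 0, borrow out 0
  col 5: (1 - 0 borrow-in) - 0 → 1 - 0 = 1, borrow out 0
  col 6: (0 - 0 borrow-in) - 0 → 0 - 0 = 0, borrow out 0
  col 7: (1 - 0 borrow-in) - 1 → 1 - 1 = 0, borrow out 0
  col 8: (1 - 0 borrow-in) - 0 → 1 - 0 = 1, borrow out 0
  col 9: (0 - 0 borrow-in) - 0 → 0 - 0 = 0, borrow out 0
  col 10: (1 - 0 borrow-in) - 1 → 1 - 1 = 0, borrow out 0
Reading bits MSB→LSB: 00100100111
Strip leading zeros: 100100111
= 100100111


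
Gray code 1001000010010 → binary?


Gray code: 1001000010010
MSB stays the same: 1
Each subsequent bit = prev_binary XOR current_gray:
  B[1] = 1 XOR 0 = 1
  B[2] = 1 XOR 0 = 1
  B[3] = 1 XOR 1 = 0
  B[4] = 0 XOR 0 = 0
  B[5] = 0 XOR 0 = 0
  B[6] = 0 XOR 0 = 0
  B[7] = 0 XOR 0 = 0
  B[8] = 0 XOR 1 = 1
  B[9] = 1 XOR 0 = 1
  B[10] = 1 XOR 0 = 1
  B[11] = 1 XOR 1 = 0
  B[12] = 0 XOR 0 = 0
= 1110000011100 (7196 decimal)


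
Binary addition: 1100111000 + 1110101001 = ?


Align and add column by column (LSB to MSB, carry propagating):
  01100111000
+ 01110101001
  -----------
  col 0: 0 + 1 + 0 (carry in) = 1 → bit 1, carry out 0
  col 1: 0 + 0 + 0 (carry in) = 0 → bit 0, carry out 0
  col 2: 0 + 0 + 0 (carry in) = 0 → bit 0, carry out 0
  col 3: 1 + 1 + 0 (carry in) = 2 → bit 0, carry out 1
  col 4: 1 + 0 + 1 (carry in) = 2 → bit 0, carry out 1
  col 5: 1 + 1 + 1 (carry in) = 3 → bit 1, carry out 1
  col 6: 0 + 0 + 1 (carry in) = 1 → bit 1, carry out 0
  col 7: 0 + 1 + 0 (carry in) = 1 → bit 1, carry out 0
  col 8: 1 + 1 + 0 (carry in) = 2 → bit 0, carry out 1
  col 9: 1 + 1 + 1 (carry in) = 3 → bit 1, carry out 1
  col 10: 0 + 0 + 1 (carry in) = 1 → bit 1, carry out 0
Reading bits MSB→LSB: 11011100001
Strip leading zeros: 11011100001
= 11011100001


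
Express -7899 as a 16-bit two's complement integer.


Original: 0001111011011011
Step 1 - Invert all bits: 1110000100100100
Step 2 - Add 1: 1110000100100100 + 1
= 1110000100100101 (represents -7899)


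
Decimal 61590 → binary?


Divide by 2 repeatedly:
61590 ÷ 2 = 30795 remainder 0
30795 ÷ 2 = 15397 remainder 1
15397 ÷ 2 = 7698 remainder 1
7698 ÷ 2 = 3849 remainder 0
3849 ÷ 2 = 1924 remainder 1
1924 ÷ 2 = 962 remainder 0
962 ÷ 2 = 481 remainder 0
481 ÷ 2 = 240 remainder 1
240 ÷ 2 = 120 remainder 0
120 ÷ 2 = 60 remainder 0
60 ÷ 2 = 30 remainder 0
30 ÷ 2 = 15 remainder 0
15 ÷ 2 = 7 remainder 1
7 ÷ 2 = 3 remainder 1
3 ÷ 2 = 1 remainder 1
1 ÷ 2 = 0 remainder 1
Reading remainders bottom-up:
= 1111000010010110


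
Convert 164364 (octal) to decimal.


Positional values:
Position 0: 4 × 8^0 = 4
Position 1: 6 × 8^1 = 48
Position 2: 3 × 8^2 = 192
Position 3: 4 × 8^3 = 2048
Position 4: 6 × 8^4 = 24576
Position 5: 1 × 8^5 = 32768
Sum = 4 + 48 + 192 + 2048 + 24576 + 32768
= 59636


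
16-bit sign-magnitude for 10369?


Sign bit: 0 (positive)
Magnitude: 10369 = 010100010000001
= 0010100010000001


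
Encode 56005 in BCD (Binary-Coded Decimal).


Each digit → 4-bit binary:
  5 → 0101
  6 → 0110
  0 → 0000
  0 → 0000
  5 → 0101
= 0101 0110 0000 0000 0101


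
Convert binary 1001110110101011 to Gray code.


Binary: 1001110110101011
Gray code: G = B XOR (B >> 1)
B >> 1 = 0100111011010101
1001110110101011 XOR 0100111011010101:
  1 XOR 0 = 1
  0 XOR 1 = 1
  0 XOR 0 = 0
  1 XOR 0 = 1
  1 XOR 1 = 0
  1 XOR 1 = 0
  0 XOR 1 = 1
  1 XOR 0 = 1
  1 XOR 1 = 0
  0 XOR 1 = 1
  1 XOR 0 = 1
  0 XOR 1 = 1
  1 XOR 0 = 1
  0 XOR 1 = 1
  1 XOR 0 = 1
  1 XOR 1 = 0
= 1101001101111110


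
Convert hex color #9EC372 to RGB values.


Hex: #9EC372
R = 9E₁₆ = 158
G = C3₁₆ = 195
B = 72₁₆ = 114
= RGB(158, 195, 114)


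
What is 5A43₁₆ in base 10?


Positional values:
Position 0: 3 × 16^0 = 3 × 1 = 3
Position 1: 4 × 16^1 = 4 × 16 = 64
Position 2: A × 16^2 = 10 × 256 = 2560
Position 3: 5 × 16^3 = 5 × 4096 = 20480
Sum = 3 + 64 + 2560 + 20480
= 23107


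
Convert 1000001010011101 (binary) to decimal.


Positional values:
Bit 0: 1 × 2^0 = 1
Bit 2: 1 × 2^2 = 4
Bit 3: 1 × 2^3 = 8
Bit 4: 1 × 2^4 = 16
Bit 7: 1 × 2^7 = 128
Bit 9: 1 × 2^9 = 512
Bit 15: 1 × 2^15 = 32768
Sum = 1 + 4 + 8 + 16 + 128 + 512 + 32768
= 33437


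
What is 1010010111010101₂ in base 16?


Group into 4-bit nibbles: 1010010111010101
  1010 = A
  0101 = 5
  1101 = D
  0101 = 5
= 0xA5D5


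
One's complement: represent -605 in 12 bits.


Original: 001001011101
Invert all bits:
  bit 0: 0 → 1
  bit 1: 0 → 1
  bit 2: 1 → 0
  bit 3: 0 → 1
  bit 4: 0 → 1
  bit 5: 1 → 0
  bit 6: 0 → 1
  bit 7: 1 → 0
  bit 8: 1 → 0
  bit 9: 1 → 0
  bit 10: 0 → 1
  bit 11: 1 → 0
= 110110100010


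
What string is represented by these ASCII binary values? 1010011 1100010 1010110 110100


Codes (binary): 1010011 1100010 1010110 110100
Per-code ASCII lookup:
  1010011 = 83  (range 65-90: uppercase, 83 - 65 = 18) → 'S'
  1100010 = 98  (range 97-122: lowercase, 98 - 97 = 1) → 'b'
  1010110 = 86  (range 65-90: uppercase, 86 - 65 = 21) → 'V'
  110100 = 52  (range 48-57: digits, 52 - 48 = 4) → '4'
= 'SbV4'


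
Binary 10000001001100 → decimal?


Positional values:
Bit 2: 1 × 2^2 = 4
Bit 3: 1 × 2^3 = 8
Bit 6: 1 × 2^6 = 64
Bit 13: 1 × 2^13 = 8192
Sum = 4 + 8 + 64 + 8192
= 8268


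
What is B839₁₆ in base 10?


Positional values:
Position 0: 9 × 16^0 = 9 × 1 = 9
Position 1: 3 × 16^1 = 3 × 16 = 48
Position 2: 8 × 16^2 = 8 × 256 = 2048
Position 3: B × 16^3 = 11 × 4096 = 45056
Sum = 9 + 48 + 2048 + 45056
= 47161


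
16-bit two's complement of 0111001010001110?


Original: 0111001010001110
Step 1 - Invert all bits: 1000110101110001
Step 2 - Add 1: 1000110101110001 + 1
= 1000110101110010 (represents -29326)


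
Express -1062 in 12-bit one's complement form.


Original: 010000100110
Invert all bits:
  bit 0: 0 → 1
  bit 1: 1 → 0
  bit 2: 0 → 1
  bit 3: 0 → 1
  bit 4: 0 → 1
  bit 5: 0 → 1
  bit 6: 1 → 0
  bit 7: 0 → 1
  bit 8: 0 → 1
  bit 9: 1 → 0
  bit 10: 1 → 0
  bit 11: 0 → 1
= 101111011001


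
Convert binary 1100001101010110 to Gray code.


Binary: 1100001101010110
Gray code: G = B XOR (B >> 1)
B >> 1 = 0110000110101011
1100001101010110 XOR 0110000110101011:
  1 XOR 0 = 1
  1 XOR 1 = 0
  0 XOR 1 = 1
  0 XOR 0 = 0
  0 XOR 0 = 0
  0 XOR 0 = 0
  1 XOR 0 = 1
  1 XOR 1 = 0
  0 XOR 1 = 1
  1 XOR 0 = 1
  0 XOR 1 = 1
  1 XOR 0 = 1
  0 XOR 1 = 1
  1 XOR 0 = 1
  1 XOR 1 = 0
  0 XOR 1 = 1
= 1010001011111101


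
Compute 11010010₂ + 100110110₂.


Align and add column by column (LSB to MSB, carry propagating):
  0011010010
+ 0100110110
  ----------
  col 0: 0 + 0 + 0 (carry in) = 0 → bit 0, carry out 0
  col 1: 1 + 1 + 0 (carry in) = 2 → bit 0, carry out 1
  col 2: 0 + 1 + 1 (carry in) = 2 → bit 0, carry out 1
  col 3: 0 + 0 + 1 (carry in) = 1 → bit 1, carry out 0
  col 4: 1 + 1 + 0 (carry in) = 2 → bit 0, carry out 1
  col 5: 0 + 1 + 1 (carry in) = 2 → bit 0, carry out 1
  col 6: 1 + 0 + 1 (carry in) = 2 → bit 0, carry out 1
  col 7: 1 + 0 + 1 (carry in) = 2 → bit 0, carry out 1
  col 8: 0 + 1 + 1 (carry in) = 2 → bit 0, carry out 1
  col 9: 0 + 0 + 1 (carry in) = 1 → bit 1, carry out 0
Reading bits MSB→LSB: 1000001000
Strip leading zeros: 1000001000
= 1000001000


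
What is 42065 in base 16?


Divide by 16 repeatedly:
42065 ÷ 16 = 2629 remainder 1 (1)
2629 ÷ 16 = 164 remainder 5 (5)
164 ÷ 16 = 10 remainder 4 (4)
10 ÷ 16 = 0 remainder 10 (A)
Reading remainders bottom-up:
= 0xA451


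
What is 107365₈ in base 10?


Positional values:
Position 0: 5 × 8^0 = 5
Position 1: 6 × 8^1 = 48
Position 2: 3 × 8^2 = 192
Position 3: 7 × 8^3 = 3584
Position 4: 0 × 8^4 = 0
Position 5: 1 × 8^5 = 32768
Sum = 5 + 48 + 192 + 3584 + 0 + 32768
= 36597


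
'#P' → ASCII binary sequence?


String: '#P'  (2 characters)
Per-character ASCII lookup:
  '#': special character: '#' = 35 → 100011
  'P': uppercase starts at 65: 'P' = 65 + 15 = 80 → 1010000
= 100011 1010000


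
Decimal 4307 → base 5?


Divide by 5 repeatedly:
4307 ÷ 5 = 861 remainder 2
861 ÷ 5 = 172 remainder 1
172 ÷ 5 = 34 remainder 2
34 ÷ 5 = 6 remainder 4
6 ÷ 5 = 1 remainder 1
1 ÷ 5 = 0 remainder 1
Reading remainders bottom-up:
= 114212


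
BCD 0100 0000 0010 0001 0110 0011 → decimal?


Each 4-bit group → digit:
  0100 → 4
  0000 → 0
  0010 → 2
  0001 → 1
  0110 → 6
  0011 → 3
= 402163


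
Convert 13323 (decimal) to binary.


Divide by 2 repeatedly:
13323 ÷ 2 = 6661 remainder 1
6661 ÷ 2 = 3330 remainder 1
3330 ÷ 2 = 1665 remainder 0
1665 ÷ 2 = 832 remainder 1
832 ÷ 2 = 416 remainder 0
416 ÷ 2 = 208 remainder 0
208 ÷ 2 = 104 remainder 0
104 ÷ 2 = 52 remainder 0
52 ÷ 2 = 26 remainder 0
26 ÷ 2 = 13 remainder 0
13 ÷ 2 = 6 remainder 1
6 ÷ 2 = 3 remainder 0
3 ÷ 2 = 1 remainder 1
1 ÷ 2 = 0 remainder 1
Reading remainders bottom-up:
= 11010000001011


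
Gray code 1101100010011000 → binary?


Gray code: 1101100010011000
MSB stays the same: 1
Each subsequent bit = prev_binary XOR current_gray:
  B[1] = 1 XOR 1 = 0
  B[2] = 0 XOR 0 = 0
  B[3] = 0 XOR 1 = 1
  B[4] = 1 XOR 1 = 0
  B[5] = 0 XOR 0 = 0
  B[6] = 0 XOR 0 = 0
  B[7] = 0 XOR 0 = 0
  B[8] = 0 XOR 1 = 1
  B[9] = 1 XOR 0 = 1
  B[10] = 1 XOR 0 = 1
  B[11] = 1 XOR 1 = 0
  B[12] = 0 XOR 1 = 1
  B[13] = 1 XOR 0 = 1
  B[14] = 1 XOR 0 = 1
  B[15] = 1 XOR 0 = 1
= 1001000011101111 (37103 decimal)


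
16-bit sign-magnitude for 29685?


Sign bit: 0 (positive)
Magnitude: 29685 = 111001111110101
= 0111001111110101
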